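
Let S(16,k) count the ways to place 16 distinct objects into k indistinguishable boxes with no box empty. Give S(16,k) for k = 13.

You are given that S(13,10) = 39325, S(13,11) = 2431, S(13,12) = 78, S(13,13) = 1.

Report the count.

@14  (14,11):2431·11+39325→66066, (14,12):78·12+2431→3367, (14,13):1·13+78→91
@15  (15,12):3367·12+66066→106470, (15,13):91·13+3367→4550
@16  (16,13):4550·13+106470→165620
Read S(16,13) = 165620.

165620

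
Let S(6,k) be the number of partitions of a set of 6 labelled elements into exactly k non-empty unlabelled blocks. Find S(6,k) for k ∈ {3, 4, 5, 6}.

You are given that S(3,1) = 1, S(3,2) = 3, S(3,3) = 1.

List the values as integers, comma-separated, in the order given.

i=4: T(4,1)=0+1·1=1 | T(4,2)=1+2·3=7 | T(4,3)=3+3·1=6 | T(4,4)=1+4·0=1
i=5: T(5,2)=1+2·7=15 | T(5,3)=7+3·6=25 | T(5,4)=6+4·1=10 | T(5,5)=1+5·0=1
i=6: T(6,3)=15+3·25=90 | T(6,4)=25+4·10=65 | T(6,5)=10+5·1=15 | T(6,6)=1+6·0=1
Read S(6,3) = 90, S(6,4) = 65, S(6,5) = 15, S(6,6) = 1.

90, 65, 15, 1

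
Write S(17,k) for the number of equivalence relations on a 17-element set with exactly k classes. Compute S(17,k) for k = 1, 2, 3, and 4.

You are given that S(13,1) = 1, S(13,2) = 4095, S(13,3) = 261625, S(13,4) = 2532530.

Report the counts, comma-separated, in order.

1, 65535, 21457825, 694337290

[14] T[14,1]:1*1+0=1 · T[14,2]:2*4095+1=8191 · T[14,3]:3*261625+4095=788970 · T[14,4]:4*2532530+261625=10391745
[15] T[15,1]:1*1+0=1 · T[15,2]:2*8191+1=16383 · T[15,3]:3*788970+8191=2375101 · T[15,4]:4*10391745+788970=42355950
[16] T[16,1]:1*1+0=1 · T[16,2]:2*16383+1=32767 · T[16,3]:3*2375101+16383=7141686 · T[16,4]:4*42355950+2375101=171798901
[17] T[17,1]:1*1+0=1 · T[17,2]:2*32767+1=65535 · T[17,3]:3*7141686+32767=21457825 · T[17,4]:4*171798901+7141686=694337290
Read S(17,1) = 1, S(17,2) = 65535, S(17,3) = 21457825, S(17,4) = 694337290.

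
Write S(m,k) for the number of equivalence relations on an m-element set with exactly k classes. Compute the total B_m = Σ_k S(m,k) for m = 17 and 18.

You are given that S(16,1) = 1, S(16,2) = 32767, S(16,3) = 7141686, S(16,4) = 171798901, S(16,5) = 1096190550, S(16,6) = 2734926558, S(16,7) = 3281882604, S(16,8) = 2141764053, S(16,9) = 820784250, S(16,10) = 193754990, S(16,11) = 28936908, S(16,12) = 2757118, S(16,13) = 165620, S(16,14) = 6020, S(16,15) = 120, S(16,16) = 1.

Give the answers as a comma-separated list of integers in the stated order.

[17] T[17,1]:1*1+0=1 · T[17,2]:2*32767+1=65535 · T[17,3]:3*7141686+32767=21457825 · T[17,4]:4*171798901+7141686=694337290 · T[17,5]:5*1096190550+171798901=5652751651 · T[17,6]:6*2734926558+1096190550=17505749898 · T[17,7]:7*3281882604+2734926558=25708104786 · T[17,8]:8*2141764053+3281882604=20415995028 · T[17,9]:9*820784250+2141764053=9528822303 · T[17,10]:10*193754990+820784250=2758334150 · T[17,11]:11*28936908+193754990=512060978 · T[17,12]:12*2757118+28936908=62022324 · T[17,13]:13*165620+2757118=4910178 · T[17,14]:14*6020+165620=249900 · T[17,15]:15*120+6020=7820 · T[17,16]:16*1+120=136 · T[17,17]:17*0+1=1
[18] T[18,1]:1*1+0=1 · T[18,2]:2*65535+1=131071 · T[18,3]:3*21457825+65535=64439010 · T[18,4]:4*694337290+21457825=2798806985 · T[18,5]:5*5652751651+694337290=28958095545 · T[18,6]:6*17505749898+5652751651=110687251039 · T[18,7]:7*25708104786+17505749898=197462483400 · T[18,8]:8*20415995028+25708104786=189036065010 · T[18,9]:9*9528822303+20415995028=106175395755 · T[18,10]:10*2758334150+9528822303=37112163803 · T[18,11]:11*512060978+2758334150=8391004908 · T[18,12]:12*62022324+512060978=1256328866 · T[18,13]:13*4910178+62022324=125854638 · T[18,14]:14*249900+4910178=8408778 · T[18,15]:15*7820+249900=367200 · T[18,16]:16*136+7820=9996 · T[18,17]:17*1+136=153 · T[18,18]:18*0+1=1
B_17 = ΣS(17,k) = 1+65535+21457825+694337290+5652751651+17505749898+25708104786+20415995028+9528822303+2758334150+512060978+62022324+4910178+249900+7820+136+1 = 82864869804
B_18 = ΣS(18,k) = 1+131071+64439010+2798806985+28958095545+110687251039+197462483400+189036065010+106175395755+37112163803+8391004908+1256328866+125854638+8408778+367200+9996+153+1 = 682076806159

82864869804, 682076806159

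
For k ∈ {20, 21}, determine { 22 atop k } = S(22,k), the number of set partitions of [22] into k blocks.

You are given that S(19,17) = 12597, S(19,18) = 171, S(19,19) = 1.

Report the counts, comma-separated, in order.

i=20: T(20,18)=12597+18·171=15675 | T(20,19)=171+19·1=190 | T(20,20)=1+20·0=1
i=21: T(21,19)=15675+19·190=19285 | T(21,20)=190+20·1=210 | T(21,21)=1+21·0=1
i=22: T(22,20)=19285+20·210=23485 | T(22,21)=210+21·1=231
Read S(22,20) = 23485, S(22,21) = 231.

23485, 231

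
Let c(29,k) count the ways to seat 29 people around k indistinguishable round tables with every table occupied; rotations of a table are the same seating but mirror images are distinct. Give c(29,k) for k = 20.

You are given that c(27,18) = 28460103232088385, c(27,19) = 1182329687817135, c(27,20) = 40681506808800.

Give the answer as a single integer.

124243455209483610

i=28: T(28,19)=28460103232088385+27·1182329687817135=60383004803151030 | T(28,20)=1182329687817135+27·40681506808800=2280730371654735
i=29: T(29,20)=60383004803151030+28·2280730371654735=124243455209483610
Read c(29,20) = 124243455209483610.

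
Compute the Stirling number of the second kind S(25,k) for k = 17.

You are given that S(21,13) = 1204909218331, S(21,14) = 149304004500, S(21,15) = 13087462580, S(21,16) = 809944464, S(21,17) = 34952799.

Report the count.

48063331393110

@22  (22,14):149304004500·14+1204909218331→3295165281331, (22,15):13087462580·15+149304004500→345615943200, (22,16):809944464·16+13087462580→26046574004, (22,17):34952799·17+809944464→1404142047
@23  (23,15):345615943200·15+3295165281331→8479404429331, (23,16):26046574004·16+345615943200→762361127264, (23,17):1404142047·17+26046574004→49916988803
@24  (24,16):762361127264·16+8479404429331→20677182465555, (24,17):49916988803·17+762361127264→1610949936915
@25  (25,17):1610949936915·17+20677182465555→48063331393110
Read S(25,17) = 48063331393110.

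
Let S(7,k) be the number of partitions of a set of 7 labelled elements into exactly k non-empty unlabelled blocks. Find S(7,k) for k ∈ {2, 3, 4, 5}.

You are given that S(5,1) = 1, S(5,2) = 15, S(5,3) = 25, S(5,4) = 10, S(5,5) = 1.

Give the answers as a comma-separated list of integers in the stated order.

63, 301, 350, 140

row 6: T[6][1]=1·1+0=1  T[6][2]=2·15+1=31  T[6][3]=3·25+15=90  T[6][4]=4·10+25=65  T[6][5]=5·1+10=15
row 7: T[7][2]=2·31+1=63  T[7][3]=3·90+31=301  T[7][4]=4·65+90=350  T[7][5]=5·15+65=140
Read S(7,2) = 63, S(7,3) = 301, S(7,4) = 350, S(7,5) = 140.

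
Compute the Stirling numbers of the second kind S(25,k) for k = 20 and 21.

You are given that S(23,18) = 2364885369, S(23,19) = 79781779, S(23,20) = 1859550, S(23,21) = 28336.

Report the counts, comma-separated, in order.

6220194750, 168519505

@24  (24,19):79781779·19+2364885369→3880739170, (24,20):1859550·20+79781779→116972779, (24,21):28336·21+1859550→2454606
@25  (25,20):116972779·20+3880739170→6220194750, (25,21):2454606·21+116972779→168519505
Read S(25,20) = 6220194750, S(25,21) = 168519505.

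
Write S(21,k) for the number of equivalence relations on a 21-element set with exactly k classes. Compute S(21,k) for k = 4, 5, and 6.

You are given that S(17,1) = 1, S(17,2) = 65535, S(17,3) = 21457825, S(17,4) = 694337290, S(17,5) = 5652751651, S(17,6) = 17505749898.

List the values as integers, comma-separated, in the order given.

181509070050, 3791262568401, 26585679462804

row 18: T[18][1]=1·1+0=1  T[18][2]=2·65535+1=131071  T[18][3]=3·21457825+65535=64439010  T[18][4]=4·694337290+21457825=2798806985  T[18][5]=5·5652751651+694337290=28958095545  T[18][6]=6·17505749898+5652751651=110687251039
row 19: T[19][2]=2·131071+1=262143  T[19][3]=3·64439010+131071=193448101  T[19][4]=4·2798806985+64439010=11259666950  T[19][5]=5·28958095545+2798806985=147589284710  T[19][6]=6·110687251039+28958095545=693081601779
row 20: T[20][3]=3·193448101+262143=580606446  T[20][4]=4·11259666950+193448101=45232115901  T[20][5]=5·147589284710+11259666950=749206090500  T[20][6]=6·693081601779+147589284710=4306078895384
row 21: T[21][4]=4·45232115901+580606446=181509070050  T[21][5]=5·749206090500+45232115901=3791262568401  T[21][6]=6·4306078895384+749206090500=26585679462804
Read S(21,4) = 181509070050, S(21,5) = 3791262568401, S(21,6) = 26585679462804.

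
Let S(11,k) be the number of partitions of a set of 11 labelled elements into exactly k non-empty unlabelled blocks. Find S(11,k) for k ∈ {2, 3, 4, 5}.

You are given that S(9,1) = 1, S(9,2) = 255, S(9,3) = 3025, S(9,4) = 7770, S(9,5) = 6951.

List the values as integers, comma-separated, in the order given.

i=10: T(10,1)=0+1·1=1 | T(10,2)=1+2·255=511 | T(10,3)=255+3·3025=9330 | T(10,4)=3025+4·7770=34105 | T(10,5)=7770+5·6951=42525
i=11: T(11,2)=1+2·511=1023 | T(11,3)=511+3·9330=28501 | T(11,4)=9330+4·34105=145750 | T(11,5)=34105+5·42525=246730
Read S(11,2) = 1023, S(11,3) = 28501, S(11,4) = 145750, S(11,5) = 246730.

1023, 28501, 145750, 246730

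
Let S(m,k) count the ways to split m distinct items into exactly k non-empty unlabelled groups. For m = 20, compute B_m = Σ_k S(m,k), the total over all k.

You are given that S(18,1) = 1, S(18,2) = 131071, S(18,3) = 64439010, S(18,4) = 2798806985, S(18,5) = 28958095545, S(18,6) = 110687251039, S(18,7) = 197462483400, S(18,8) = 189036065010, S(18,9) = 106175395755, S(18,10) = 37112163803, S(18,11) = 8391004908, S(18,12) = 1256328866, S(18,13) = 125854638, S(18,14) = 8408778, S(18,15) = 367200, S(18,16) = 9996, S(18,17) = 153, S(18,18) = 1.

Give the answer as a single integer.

51724158235372

@19  (19,1):1·1+0→1, (19,2):131071·2+1→262143, (19,3):64439010·3+131071→193448101, (19,4):2798806985·4+64439010→11259666950, (19,5):28958095545·5+2798806985→147589284710, (19,6):110687251039·6+28958095545→693081601779, (19,7):197462483400·7+110687251039→1492924634839, (19,8):189036065010·8+197462483400→1709751003480, (19,9):106175395755·9+189036065010→1144614626805, (19,10):37112163803·10+106175395755→477297033785, (19,11):8391004908·11+37112163803→129413217791, (19,12):1256328866·12+8391004908→23466951300, (19,13):125854638·13+1256328866→2892439160, (19,14):8408778·14+125854638→243577530, (19,15):367200·15+8408778→13916778, (19,16):9996·16+367200→527136, (19,17):153·17+9996→12597, (19,18):1·18+153→171, (19,19):0·19+1→1
@20  (20,1):1·1+0→1, (20,2):262143·2+1→524287, (20,3):193448101·3+262143→580606446, (20,4):11259666950·4+193448101→45232115901, (20,5):147589284710·5+11259666950→749206090500, (20,6):693081601779·6+147589284710→4306078895384, (20,7):1492924634839·7+693081601779→11143554045652, (20,8):1709751003480·8+1492924634839→15170932662679, (20,9):1144614626805·9+1709751003480→12011282644725, (20,10):477297033785·10+1144614626805→5917584964655, (20,11):129413217791·11+477297033785→1900842429486, (20,12):23466951300·12+129413217791→411016633391, (20,13):2892439160·13+23466951300→61068660380, (20,14):243577530·14+2892439160→6302524580, (20,15):13916778·15+243577530→452329200, (20,16):527136·16+13916778→22350954, (20,17):12597·17+527136→741285, (20,18):171·18+12597→15675, (20,19):1·19+171→190, (20,20):0·20+1→1
B_20 = ΣS(20,k) = 1+524287+580606446+45232115901+749206090500+4306078895384+11143554045652+15170932662679+12011282644725+5917584964655+1900842429486+411016633391+61068660380+6302524580+452329200+22350954+741285+15675+190+1 = 51724158235372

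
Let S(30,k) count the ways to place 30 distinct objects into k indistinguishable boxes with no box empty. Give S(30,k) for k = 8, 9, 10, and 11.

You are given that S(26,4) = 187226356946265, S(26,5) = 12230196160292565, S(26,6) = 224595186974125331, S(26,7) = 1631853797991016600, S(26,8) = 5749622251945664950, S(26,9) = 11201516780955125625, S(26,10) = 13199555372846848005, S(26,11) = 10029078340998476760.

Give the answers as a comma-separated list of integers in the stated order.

[27] T[27,5]:5*12230196160292565+187226356946265=61338207158409090 · T[27,6]:6*224595186974125331+12230196160292565=1359801318005044551 · T[27,7]:7*1631853797991016600+224595186974125331=11647571772911241531 · T[27,8]:8*5749622251945664950+1631853797991016600=47628831813556336200 · T[27,9]:9*11201516780955125625+5749622251945664950=106563273280541795575 · T[27,10]:10*13199555372846848005+11201516780955125625=143197070509423605675 · T[27,11]:11*10029078340998476760+13199555372846848005=123519417123830092365
[28] T[28,6]:6*1359801318005044551+61338207158409090=8220146115188676396 · T[28,7]:7*11647571772911241531+1359801318005044551=82892803728383735268 · T[28,8]:8*47628831813556336200+11647571772911241531=392678226281361931131 · T[28,9]:9*106563273280541795575+47628831813556336200=1006698291338432496375 · T[28,10]:10*143197070509423605675+106563273280541795575=1538533978374777852325 · T[28,11]:11*123519417123830092365+143197070509423605675=1501910658871554621690
[29] T[29,7]:7*82892803728383735268+8220146115188676396=588469772213874823272 · T[29,8]:8*392678226281361931131+82892803728383735268=3224318613979279184316 · T[29,9]:9*1006698291338432496375+392678226281361931131=9452962848327254398506 · T[29,10]:10*1538533978374777852325+1006698291338432496375=16392038075086211019625 · T[29,11]:11*1501910658871554621690+1538533978374777852325=18059551225961878690915
[30] T[30,8]:8*3224318613979279184316+588469772213874823272=26383018684048108297800 · T[30,9]:9*9452962848327254398506+3224318613979279184316=88300984248924568770870 · T[30,10]:10*16392038075086211019625+9452962848327254398506=173373343599189364594756 · T[30,11]:11*18059551225961878690915+16392038075086211019625=215047101560666876619690
Read S(30,8) = 26383018684048108297800, S(30,9) = 88300984248924568770870, S(30,10) = 173373343599189364594756, S(30,11) = 215047101560666876619690.

26383018684048108297800, 88300984248924568770870, 173373343599189364594756, 215047101560666876619690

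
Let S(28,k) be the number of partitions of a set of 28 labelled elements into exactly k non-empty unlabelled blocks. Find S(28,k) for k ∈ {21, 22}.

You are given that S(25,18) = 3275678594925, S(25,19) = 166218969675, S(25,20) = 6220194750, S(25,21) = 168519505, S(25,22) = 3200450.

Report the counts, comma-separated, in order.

[26] T[26,19]:19*166218969675+3275678594925=6433839018750 · T[26,20]:20*6220194750+166218969675=290622864675 · T[26,21]:21*168519505+6220194750=9759104355 · T[26,22]:22*3200450+168519505=238929405
[27] T[27,20]:20*290622864675+6433839018750=12246296312250 · T[27,21]:21*9759104355+290622864675=495564056130 · T[27,22]:22*238929405+9759104355=15015551265
[28] T[28,21]:21*495564056130+12246296312250=22653141490980 · T[28,22]:22*15015551265+495564056130=825906183960
Read S(28,21) = 22653141490980, S(28,22) = 825906183960.

22653141490980, 825906183960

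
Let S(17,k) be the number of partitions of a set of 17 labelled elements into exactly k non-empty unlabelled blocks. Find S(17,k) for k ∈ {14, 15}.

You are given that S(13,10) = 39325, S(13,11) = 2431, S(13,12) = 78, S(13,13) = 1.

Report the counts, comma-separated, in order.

i=14: T(14,11)=39325+11·2431=66066 | T(14,12)=2431+12·78=3367 | T(14,13)=78+13·1=91 | T(14,14)=1+14·0=1
i=15: T(15,12)=66066+12·3367=106470 | T(15,13)=3367+13·91=4550 | T(15,14)=91+14·1=105 | T(15,15)=1+15·0=1
i=16: T(16,13)=106470+13·4550=165620 | T(16,14)=4550+14·105=6020 | T(16,15)=105+15·1=120
i=17: T(17,14)=165620+14·6020=249900 | T(17,15)=6020+15·120=7820
Read S(17,14) = 249900, S(17,15) = 7820.

249900, 7820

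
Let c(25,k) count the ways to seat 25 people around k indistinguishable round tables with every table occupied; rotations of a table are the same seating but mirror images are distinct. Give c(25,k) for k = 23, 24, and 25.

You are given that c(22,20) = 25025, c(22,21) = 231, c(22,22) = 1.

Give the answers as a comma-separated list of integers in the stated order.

42550, 300, 1

@23  (23,21):231·22+25025→30107, (23,22):1·22+231→253, (23,23):0·22+1→1
@24  (24,22):253·23+30107→35926, (24,23):1·23+253→276, (24,24):0·23+1→1
@25  (25,23):276·24+35926→42550, (25,24):1·24+276→300, (25,25):0·24+1→1
Read c(25,23) = 42550, c(25,24) = 300, c(25,25) = 1.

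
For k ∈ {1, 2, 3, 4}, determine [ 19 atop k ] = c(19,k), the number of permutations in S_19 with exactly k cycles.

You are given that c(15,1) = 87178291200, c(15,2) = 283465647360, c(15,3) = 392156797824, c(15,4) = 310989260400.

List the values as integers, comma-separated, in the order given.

row 16: T[16][1]=15·87178291200+0=1307674368000  T[16][2]=15·283465647360+87178291200=4339163001600  T[16][3]=15·392156797824+283465647360=6165817614720  T[16][4]=15·310989260400+392156797824=5056995703824
row 17: T[17][1]=16·1307674368000+0=20922789888000  T[17][2]=16·4339163001600+1307674368000=70734282393600  T[17][3]=16·6165817614720+4339163001600=102992244837120  T[17][4]=16·5056995703824+6165817614720=87077748875904
row 18: T[18][1]=17·20922789888000+0=355687428096000  T[18][2]=17·70734282393600+20922789888000=1223405590579200  T[18][3]=17·102992244837120+70734282393600=1821602444624640  T[18][4]=17·87077748875904+102992244837120=1583313975727488
row 19: T[19][1]=18·355687428096000+0=6402373705728000  T[19][2]=18·1223405590579200+355687428096000=22376988058521600  T[19][3]=18·1821602444624640+1223405590579200=34012249593822720  T[19][4]=18·1583313975727488+1821602444624640=30321254007719424
Read c(19,1) = 6402373705728000, c(19,2) = 22376988058521600, c(19,3) = 34012249593822720, c(19,4) = 30321254007719424.

6402373705728000, 22376988058521600, 34012249593822720, 30321254007719424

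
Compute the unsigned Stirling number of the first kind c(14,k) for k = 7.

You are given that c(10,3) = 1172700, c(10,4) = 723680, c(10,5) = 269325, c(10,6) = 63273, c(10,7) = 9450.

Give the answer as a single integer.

790943153

@11  (11,4):723680·10+1172700→8409500, (11,5):269325·10+723680→3416930, (11,6):63273·10+269325→902055, (11,7):9450·10+63273→157773
@12  (12,5):3416930·11+8409500→45995730, (12,6):902055·11+3416930→13339535, (12,7):157773·11+902055→2637558
@13  (13,6):13339535·12+45995730→206070150, (13,7):2637558·12+13339535→44990231
@14  (14,7):44990231·13+206070150→790943153
Read c(14,7) = 790943153.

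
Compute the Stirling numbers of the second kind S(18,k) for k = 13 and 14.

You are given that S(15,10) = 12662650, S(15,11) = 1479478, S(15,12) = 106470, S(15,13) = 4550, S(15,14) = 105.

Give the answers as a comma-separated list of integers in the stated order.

i=16: T(16,11)=12662650+11·1479478=28936908 | T(16,12)=1479478+12·106470=2757118 | T(16,13)=106470+13·4550=165620 | T(16,14)=4550+14·105=6020
i=17: T(17,12)=28936908+12·2757118=62022324 | T(17,13)=2757118+13·165620=4910178 | T(17,14)=165620+14·6020=249900
i=18: T(18,13)=62022324+13·4910178=125854638 | T(18,14)=4910178+14·249900=8408778
Read S(18,13) = 125854638, S(18,14) = 8408778.

125854638, 8408778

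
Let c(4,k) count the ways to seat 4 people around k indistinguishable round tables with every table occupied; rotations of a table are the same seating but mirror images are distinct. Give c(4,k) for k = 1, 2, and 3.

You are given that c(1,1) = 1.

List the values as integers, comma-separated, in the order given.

r2: T_2,1=1×1+0=1; T_2,2=1×0+1=1
r3: T_3,1=2×1+0=2; T_3,2=2×1+1=3; T_3,3=2×0+1=1
r4: T_4,1=3×2+0=6; T_4,2=3×3+2=11; T_4,3=3×1+3=6
Read c(4,1) = 6, c(4,2) = 11, c(4,3) = 6.

6, 11, 6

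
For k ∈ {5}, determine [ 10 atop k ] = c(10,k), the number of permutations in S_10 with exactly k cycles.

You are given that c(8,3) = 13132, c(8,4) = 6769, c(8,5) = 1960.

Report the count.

269325

row 9: T[9][4]=8·6769+13132=67284  T[9][5]=8·1960+6769=22449
row 10: T[10][5]=9·22449+67284=269325
Read c(10,5) = 269325.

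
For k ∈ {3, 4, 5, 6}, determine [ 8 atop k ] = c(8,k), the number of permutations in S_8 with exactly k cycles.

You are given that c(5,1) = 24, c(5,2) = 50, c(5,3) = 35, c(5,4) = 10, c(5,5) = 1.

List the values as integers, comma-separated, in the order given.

i=6: T(6,1)=0+5·24=120 | T(6,2)=24+5·50=274 | T(6,3)=50+5·35=225 | T(6,4)=35+5·10=85 | T(6,5)=10+5·1=15 | T(6,6)=1+5·0=1
i=7: T(7,2)=120+6·274=1764 | T(7,3)=274+6·225=1624 | T(7,4)=225+6·85=735 | T(7,5)=85+6·15=175 | T(7,6)=15+6·1=21
i=8: T(8,3)=1764+7·1624=13132 | T(8,4)=1624+7·735=6769 | T(8,5)=735+7·175=1960 | T(8,6)=175+7·21=322
Read c(8,3) = 13132, c(8,4) = 6769, c(8,5) = 1960, c(8,6) = 322.

13132, 6769, 1960, 322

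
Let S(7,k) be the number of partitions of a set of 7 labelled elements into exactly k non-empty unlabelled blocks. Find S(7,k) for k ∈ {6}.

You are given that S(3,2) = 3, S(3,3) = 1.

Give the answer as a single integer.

21

row 4: T[4][3]=3·1+3=6  T[4][4]=4·0+1=1
row 5: T[5][4]=4·1+6=10  T[5][5]=5·0+1=1
row 6: T[6][5]=5·1+10=15  T[6][6]=6·0+1=1
row 7: T[7][6]=6·1+15=21
Read S(7,6) = 21.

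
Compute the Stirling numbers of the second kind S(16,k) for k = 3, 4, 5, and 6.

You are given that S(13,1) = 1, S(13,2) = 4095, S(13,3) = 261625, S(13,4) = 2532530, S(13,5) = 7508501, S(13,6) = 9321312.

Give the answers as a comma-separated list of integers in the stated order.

@14  (14,1):1·1+0→1, (14,2):4095·2+1→8191, (14,3):261625·3+4095→788970, (14,4):2532530·4+261625→10391745, (14,5):7508501·5+2532530→40075035, (14,6):9321312·6+7508501→63436373
@15  (15,2):8191·2+1→16383, (15,3):788970·3+8191→2375101, (15,4):10391745·4+788970→42355950, (15,5):40075035·5+10391745→210766920, (15,6):63436373·6+40075035→420693273
@16  (16,3):2375101·3+16383→7141686, (16,4):42355950·4+2375101→171798901, (16,5):210766920·5+42355950→1096190550, (16,6):420693273·6+210766920→2734926558
Read S(16,3) = 7141686, S(16,4) = 171798901, S(16,5) = 1096190550, S(16,6) = 2734926558.

7141686, 171798901, 1096190550, 2734926558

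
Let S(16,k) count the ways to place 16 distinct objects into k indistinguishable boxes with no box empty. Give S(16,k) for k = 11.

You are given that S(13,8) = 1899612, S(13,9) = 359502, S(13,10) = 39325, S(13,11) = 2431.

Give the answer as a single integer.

row 14: T[14][9]=9·359502+1899612=5135130  T[14][10]=10·39325+359502=752752  T[14][11]=11·2431+39325=66066
row 15: T[15][10]=10·752752+5135130=12662650  T[15][11]=11·66066+752752=1479478
row 16: T[16][11]=11·1479478+12662650=28936908
Read S(16,11) = 28936908.

28936908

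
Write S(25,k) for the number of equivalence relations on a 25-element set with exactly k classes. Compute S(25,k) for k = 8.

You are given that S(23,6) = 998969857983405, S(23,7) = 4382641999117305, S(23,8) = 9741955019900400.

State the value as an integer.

i=24: T(24,7)=998969857983405+7·4382641999117305=31677463851804540 | T(24,8)=4382641999117305+8·9741955019900400=82318282158320505
i=25: T(25,8)=31677463851804540+8·82318282158320505=690223721118368580
Read S(25,8) = 690223721118368580.

690223721118368580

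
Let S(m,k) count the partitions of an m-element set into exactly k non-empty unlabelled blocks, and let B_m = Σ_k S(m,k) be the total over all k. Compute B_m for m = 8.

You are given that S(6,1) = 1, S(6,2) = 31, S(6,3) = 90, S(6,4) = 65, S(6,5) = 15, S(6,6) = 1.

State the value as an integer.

i=7: T(7,1)=0+1·1=1 | T(7,2)=1+2·31=63 | T(7,3)=31+3·90=301 | T(7,4)=90+4·65=350 | T(7,5)=65+5·15=140 | T(7,6)=15+6·1=21 | T(7,7)=1+7·0=1
i=8: T(8,1)=0+1·1=1 | T(8,2)=1+2·63=127 | T(8,3)=63+3·301=966 | T(8,4)=301+4·350=1701 | T(8,5)=350+5·140=1050 | T(8,6)=140+6·21=266 | T(8,7)=21+7·1=28 | T(8,8)=1+8·0=1
B_8 = ΣS(8,k) = 1+127+966+1701+1050+266+28+1 = 4140

4140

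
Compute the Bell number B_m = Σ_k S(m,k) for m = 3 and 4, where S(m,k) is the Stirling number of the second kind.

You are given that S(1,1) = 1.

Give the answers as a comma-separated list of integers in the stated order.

row 2: T[2][1]=1·1+0=1  T[2][2]=2·0+1=1
row 3: T[3][1]=1·1+0=1  T[3][2]=2·1+1=3  T[3][3]=3·0+1=1
row 4: T[4][1]=1·1+0=1  T[4][2]=2·3+1=7  T[4][3]=3·1+3=6  T[4][4]=4·0+1=1
B_3 = ΣS(3,k) = 1+3+1 = 5
B_4 = ΣS(4,k) = 1+7+6+1 = 15

5, 15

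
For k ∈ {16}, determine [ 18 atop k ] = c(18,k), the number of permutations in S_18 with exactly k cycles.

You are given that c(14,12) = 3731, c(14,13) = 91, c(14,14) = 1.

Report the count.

r15: T_15,13=14×91+3731=5005; T_15,14=14×1+91=105; T_15,15=14×0+1=1
r16: T_16,14=15×105+5005=6580; T_16,15=15×1+105=120; T_16,16=15×0+1=1
r17: T_17,15=16×120+6580=8500; T_17,16=16×1+120=136
r18: T_18,16=17×136+8500=10812
Read c(18,16) = 10812.

10812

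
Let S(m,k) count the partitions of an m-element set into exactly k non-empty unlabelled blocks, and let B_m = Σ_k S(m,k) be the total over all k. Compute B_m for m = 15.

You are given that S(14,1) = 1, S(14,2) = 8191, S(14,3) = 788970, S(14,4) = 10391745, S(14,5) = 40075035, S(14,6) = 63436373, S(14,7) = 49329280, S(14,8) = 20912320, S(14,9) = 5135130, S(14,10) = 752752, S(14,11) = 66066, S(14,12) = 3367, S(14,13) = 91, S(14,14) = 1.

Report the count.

i=15: T(15,1)=0+1·1=1 | T(15,2)=1+2·8191=16383 | T(15,3)=8191+3·788970=2375101 | T(15,4)=788970+4·10391745=42355950 | T(15,5)=10391745+5·40075035=210766920 | T(15,6)=40075035+6·63436373=420693273 | T(15,7)=63436373+7·49329280=408741333 | T(15,8)=49329280+8·20912320=216627840 | T(15,9)=20912320+9·5135130=67128490 | T(15,10)=5135130+10·752752=12662650 | T(15,11)=752752+11·66066=1479478 | T(15,12)=66066+12·3367=106470 | T(15,13)=3367+13·91=4550 | T(15,14)=91+14·1=105 | T(15,15)=1+15·0=1
B_15 = ΣS(15,k) = 1+16383+2375101+42355950+210766920+420693273+408741333+216627840+67128490+12662650+1479478+106470+4550+105+1 = 1382958545

1382958545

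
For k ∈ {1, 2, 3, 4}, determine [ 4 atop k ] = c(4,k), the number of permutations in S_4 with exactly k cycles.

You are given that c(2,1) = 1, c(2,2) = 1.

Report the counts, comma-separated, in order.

row 3: T[3][1]=2·1+0=2  T[3][2]=2·1+1=3  T[3][3]=2·0+1=1
row 4: T[4][1]=3·2+0=6  T[4][2]=3·3+2=11  T[4][3]=3·1+3=6  T[4][4]=3·0+1=1
Read c(4,1) = 6, c(4,2) = 11, c(4,3) = 6, c(4,4) = 1.

6, 11, 6, 1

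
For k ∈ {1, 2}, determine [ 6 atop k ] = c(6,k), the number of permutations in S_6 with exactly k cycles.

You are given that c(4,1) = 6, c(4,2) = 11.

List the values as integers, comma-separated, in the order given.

120, 274

i=5: T(5,1)=0+4·6=24 | T(5,2)=6+4·11=50
i=6: T(6,1)=0+5·24=120 | T(6,2)=24+5·50=274
Read c(6,1) = 120, c(6,2) = 274.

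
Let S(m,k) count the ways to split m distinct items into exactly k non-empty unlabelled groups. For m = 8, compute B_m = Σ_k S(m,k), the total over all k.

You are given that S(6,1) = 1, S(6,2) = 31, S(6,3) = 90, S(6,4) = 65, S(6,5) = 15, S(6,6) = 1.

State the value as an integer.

4140

@7  (7,1):1·1+0→1, (7,2):31·2+1→63, (7,3):90·3+31→301, (7,4):65·4+90→350, (7,5):15·5+65→140, (7,6):1·6+15→21, (7,7):0·7+1→1
@8  (8,1):1·1+0→1, (8,2):63·2+1→127, (8,3):301·3+63→966, (8,4):350·4+301→1701, (8,5):140·5+350→1050, (8,6):21·6+140→266, (8,7):1·7+21→28, (8,8):0·8+1→1
B_8 = ΣS(8,k) = 1+127+966+1701+1050+266+28+1 = 4140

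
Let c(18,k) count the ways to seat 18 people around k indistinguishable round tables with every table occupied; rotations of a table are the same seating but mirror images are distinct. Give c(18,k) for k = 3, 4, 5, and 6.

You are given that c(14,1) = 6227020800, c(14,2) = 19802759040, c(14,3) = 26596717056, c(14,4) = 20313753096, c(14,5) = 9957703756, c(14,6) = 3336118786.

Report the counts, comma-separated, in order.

1821602444624640, 1583313975727488, 909299905844112, 369012649234384

[15] T[15,1]:14*6227020800+0=87178291200 · T[15,2]:14*19802759040+6227020800=283465647360 · T[15,3]:14*26596717056+19802759040=392156797824 · T[15,4]:14*20313753096+26596717056=310989260400 · T[15,5]:14*9957703756+20313753096=159721605680 · T[15,6]:14*3336118786+9957703756=56663366760
[16] T[16,1]:15*87178291200+0=1307674368000 · T[16,2]:15*283465647360+87178291200=4339163001600 · T[16,3]:15*392156797824+283465647360=6165817614720 · T[16,4]:15*310989260400+392156797824=5056995703824 · T[16,5]:15*159721605680+310989260400=2706813345600 · T[16,6]:15*56663366760+159721605680=1009672107080
[17] T[17,2]:16*4339163001600+1307674368000=70734282393600 · T[17,3]:16*6165817614720+4339163001600=102992244837120 · T[17,4]:16*5056995703824+6165817614720=87077748875904 · T[17,5]:16*2706813345600+5056995703824=48366009233424 · T[17,6]:16*1009672107080+2706813345600=18861567058880
[18] T[18,3]:17*102992244837120+70734282393600=1821602444624640 · T[18,4]:17*87077748875904+102992244837120=1583313975727488 · T[18,5]:17*48366009233424+87077748875904=909299905844112 · T[18,6]:17*18861567058880+48366009233424=369012649234384
Read c(18,3) = 1821602444624640, c(18,4) = 1583313975727488, c(18,5) = 909299905844112, c(18,6) = 369012649234384.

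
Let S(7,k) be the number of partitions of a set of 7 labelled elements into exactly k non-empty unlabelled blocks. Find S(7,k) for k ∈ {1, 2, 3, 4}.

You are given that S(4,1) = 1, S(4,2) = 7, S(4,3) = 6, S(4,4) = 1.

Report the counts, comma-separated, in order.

@5  (5,1):1·1+0→1, (5,2):7·2+1→15, (5,3):6·3+7→25, (5,4):1·4+6→10
@6  (6,1):1·1+0→1, (6,2):15·2+1→31, (6,3):25·3+15→90, (6,4):10·4+25→65
@7  (7,1):1·1+0→1, (7,2):31·2+1→63, (7,3):90·3+31→301, (7,4):65·4+90→350
Read S(7,1) = 1, S(7,2) = 63, S(7,3) = 301, S(7,4) = 350.

1, 63, 301, 350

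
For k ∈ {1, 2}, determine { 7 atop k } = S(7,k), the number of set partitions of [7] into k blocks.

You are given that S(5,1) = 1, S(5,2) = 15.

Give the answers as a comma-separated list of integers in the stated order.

1, 63

[6] T[6,1]:1*1+0=1 · T[6,2]:2*15+1=31
[7] T[7,1]:1*1+0=1 · T[7,2]:2*31+1=63
Read S(7,1) = 1, S(7,2) = 63.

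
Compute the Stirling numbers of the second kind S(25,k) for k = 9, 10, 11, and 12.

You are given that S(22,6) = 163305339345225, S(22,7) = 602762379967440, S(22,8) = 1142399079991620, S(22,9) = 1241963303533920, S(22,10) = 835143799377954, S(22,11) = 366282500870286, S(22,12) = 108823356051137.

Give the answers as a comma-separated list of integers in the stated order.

@23  (23,7):602762379967440·7+163305339345225→4382641999117305, (23,8):1142399079991620·8+602762379967440→9741955019900400, (23,9):1241963303533920·9+1142399079991620→12320068811796900, (23,10):835143799377954·10+1241963303533920→9593401297313460, (23,11):366282500870286·11+835143799377954→4864251308951100, (23,12):108823356051137·12+366282500870286→1672162773483930
@24  (24,8):9741955019900400·8+4382641999117305→82318282158320505, (24,9):12320068811796900·9+9741955019900400→120622574326072500, (24,10):9593401297313460·10+12320068811796900→108254081784931500, (24,11):4864251308951100·11+9593401297313460→63100165695775560, (24,12):1672162773483930·12+4864251308951100→24930204590758260
@25  (25,9):120622574326072500·9+82318282158320505→1167921451092973005, (25,10):108254081784931500·10+120622574326072500→1203163392175387500, (25,11):63100165695775560·11+108254081784931500→802355904438462660, (25,12):24930204590758260·12+63100165695775560→362262620784874680
Read S(25,9) = 1167921451092973005, S(25,10) = 1203163392175387500, S(25,11) = 802355904438462660, S(25,12) = 362262620784874680.

1167921451092973005, 1203163392175387500, 802355904438462660, 362262620784874680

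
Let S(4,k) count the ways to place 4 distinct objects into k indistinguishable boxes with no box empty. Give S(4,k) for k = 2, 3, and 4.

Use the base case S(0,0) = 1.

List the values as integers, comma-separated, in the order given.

@1  (1,1):0·1+1→1
@2  (2,1):1·1+0→1, (2,2):0·2+1→1
@3  (3,1):1·1+0→1, (3,2):1·2+1→3, (3,3):0·3+1→1
@4  (4,2):3·2+1→7, (4,3):1·3+3→6, (4,4):0·4+1→1
Read S(4,2) = 7, S(4,3) = 6, S(4,4) = 1.

7, 6, 1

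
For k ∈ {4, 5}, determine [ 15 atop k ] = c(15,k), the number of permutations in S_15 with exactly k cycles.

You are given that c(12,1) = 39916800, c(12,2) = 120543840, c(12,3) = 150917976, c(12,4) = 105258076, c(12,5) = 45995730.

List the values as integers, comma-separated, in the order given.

@13  (13,2):120543840·12+39916800→1486442880, (13,3):150917976·12+120543840→1931559552, (13,4):105258076·12+150917976→1414014888, (13,5):45995730·12+105258076→657206836
@14  (14,3):1931559552·13+1486442880→26596717056, (14,4):1414014888·13+1931559552→20313753096, (14,5):657206836·13+1414014888→9957703756
@15  (15,4):20313753096·14+26596717056→310989260400, (15,5):9957703756·14+20313753096→159721605680
Read c(15,4) = 310989260400, c(15,5) = 159721605680.

310989260400, 159721605680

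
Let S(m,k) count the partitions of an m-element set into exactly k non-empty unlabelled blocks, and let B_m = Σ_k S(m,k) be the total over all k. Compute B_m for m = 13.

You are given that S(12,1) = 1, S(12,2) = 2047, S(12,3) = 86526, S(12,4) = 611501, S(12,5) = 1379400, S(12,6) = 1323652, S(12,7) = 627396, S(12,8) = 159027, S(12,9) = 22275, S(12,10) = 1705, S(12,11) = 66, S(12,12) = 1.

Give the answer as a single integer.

i=13: T(13,1)=0+1·1=1 | T(13,2)=1+2·2047=4095 | T(13,3)=2047+3·86526=261625 | T(13,4)=86526+4·611501=2532530 | T(13,5)=611501+5·1379400=7508501 | T(13,6)=1379400+6·1323652=9321312 | T(13,7)=1323652+7·627396=5715424 | T(13,8)=627396+8·159027=1899612 | T(13,9)=159027+9·22275=359502 | T(13,10)=22275+10·1705=39325 | T(13,11)=1705+11·66=2431 | T(13,12)=66+12·1=78 | T(13,13)=1+13·0=1
B_13 = ΣS(13,k) = 1+4095+261625+2532530+7508501+9321312+5715424+1899612+359502+39325+2431+78+1 = 27644437

27644437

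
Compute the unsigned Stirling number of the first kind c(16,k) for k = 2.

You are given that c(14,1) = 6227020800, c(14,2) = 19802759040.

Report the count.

4339163001600

i=15: T(15,1)=0+14·6227020800=87178291200 | T(15,2)=6227020800+14·19802759040=283465647360
i=16: T(16,2)=87178291200+15·283465647360=4339163001600
Read c(16,2) = 4339163001600.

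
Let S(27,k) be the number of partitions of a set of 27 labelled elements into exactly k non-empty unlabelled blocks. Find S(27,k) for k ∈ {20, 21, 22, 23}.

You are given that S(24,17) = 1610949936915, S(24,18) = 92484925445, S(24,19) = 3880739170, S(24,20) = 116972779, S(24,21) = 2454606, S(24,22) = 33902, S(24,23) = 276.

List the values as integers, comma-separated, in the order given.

12246296312250, 495564056130, 15015551265, 333832005

@25  (25,18):92484925445·18+1610949936915→3275678594925, (25,19):3880739170·19+92484925445→166218969675, (25,20):116972779·20+3880739170→6220194750, (25,21):2454606·21+116972779→168519505, (25,22):33902·22+2454606→3200450, (25,23):276·23+33902→40250
@26  (26,19):166218969675·19+3275678594925→6433839018750, (26,20):6220194750·20+166218969675→290622864675, (26,21):168519505·21+6220194750→9759104355, (26,22):3200450·22+168519505→238929405, (26,23):40250·23+3200450→4126200
@27  (27,20):290622864675·20+6433839018750→12246296312250, (27,21):9759104355·21+290622864675→495564056130, (27,22):238929405·22+9759104355→15015551265, (27,23):4126200·23+238929405→333832005
Read S(27,20) = 12246296312250, S(27,21) = 495564056130, S(27,22) = 15015551265, S(27,23) = 333832005.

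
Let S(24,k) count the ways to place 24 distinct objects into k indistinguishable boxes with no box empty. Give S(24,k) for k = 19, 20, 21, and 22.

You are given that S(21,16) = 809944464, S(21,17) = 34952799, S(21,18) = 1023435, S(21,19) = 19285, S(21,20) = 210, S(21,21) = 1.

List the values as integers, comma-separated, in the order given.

r22: T_22,17=17×34952799+809944464=1404142047; T_22,18=18×1023435+34952799=53374629; T_22,19=19×19285+1023435=1389850; T_22,20=20×210+19285=23485; T_22,21=21×1+210=231; T_22,22=22×0+1=1
r23: T_23,18=18×53374629+1404142047=2364885369; T_23,19=19×1389850+53374629=79781779; T_23,20=20×23485+1389850=1859550; T_23,21=21×231+23485=28336; T_23,22=22×1+231=253
r24: T_24,19=19×79781779+2364885369=3880739170; T_24,20=20×1859550+79781779=116972779; T_24,21=21×28336+1859550=2454606; T_24,22=22×253+28336=33902
Read S(24,19) = 3880739170, S(24,20) = 116972779, S(24,21) = 2454606, S(24,22) = 33902.

3880739170, 116972779, 2454606, 33902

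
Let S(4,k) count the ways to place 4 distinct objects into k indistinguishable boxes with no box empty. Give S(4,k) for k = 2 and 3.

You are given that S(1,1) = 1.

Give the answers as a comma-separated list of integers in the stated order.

[2] T[2,1]:1*1+0=1 · T[2,2]:2*0+1=1
[3] T[3,1]:1*1+0=1 · T[3,2]:2*1+1=3 · T[3,3]:3*0+1=1
[4] T[4,2]:2*3+1=7 · T[4,3]:3*1+3=6
Read S(4,2) = 7, S(4,3) = 6.

7, 6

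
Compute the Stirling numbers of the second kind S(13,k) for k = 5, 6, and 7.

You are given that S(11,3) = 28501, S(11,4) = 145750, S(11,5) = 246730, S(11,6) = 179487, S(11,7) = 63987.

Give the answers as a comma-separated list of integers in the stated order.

row 12: T[12][4]=4·145750+28501=611501  T[12][5]=5·246730+145750=1379400  T[12][6]=6·179487+246730=1323652  T[12][7]=7·63987+179487=627396
row 13: T[13][5]=5·1379400+611501=7508501  T[13][6]=6·1323652+1379400=9321312  T[13][7]=7·627396+1323652=5715424
Read S(13,5) = 7508501, S(13,6) = 9321312, S(13,7) = 5715424.

7508501, 9321312, 5715424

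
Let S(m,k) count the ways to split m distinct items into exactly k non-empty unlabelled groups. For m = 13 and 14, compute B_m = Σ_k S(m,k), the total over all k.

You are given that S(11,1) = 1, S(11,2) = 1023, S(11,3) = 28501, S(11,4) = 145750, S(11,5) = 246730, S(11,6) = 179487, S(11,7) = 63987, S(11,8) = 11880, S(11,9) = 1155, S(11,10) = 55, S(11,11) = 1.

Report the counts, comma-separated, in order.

r12: T_12,1=1×1+0=1; T_12,2=2×1023+1=2047; T_12,3=3×28501+1023=86526; T_12,4=4×145750+28501=611501; T_12,5=5×246730+145750=1379400; T_12,6=6×179487+246730=1323652; T_12,7=7×63987+179487=627396; T_12,8=8×11880+63987=159027; T_12,9=9×1155+11880=22275; T_12,10=10×55+1155=1705; T_12,11=11×1+55=66; T_12,12=12×0+1=1
r13: T_13,1=1×1+0=1; T_13,2=2×2047+1=4095; T_13,3=3×86526+2047=261625; T_13,4=4×611501+86526=2532530; T_13,5=5×1379400+611501=7508501; T_13,6=6×1323652+1379400=9321312; T_13,7=7×627396+1323652=5715424; T_13,8=8×159027+627396=1899612; T_13,9=9×22275+159027=359502; T_13,10=10×1705+22275=39325; T_13,11=11×66+1705=2431; T_13,12=12×1+66=78; T_13,13=13×0+1=1
r14: T_14,1=1×1+0=1; T_14,2=2×4095+1=8191; T_14,3=3×261625+4095=788970; T_14,4=4×2532530+261625=10391745; T_14,5=5×7508501+2532530=40075035; T_14,6=6×9321312+7508501=63436373; T_14,7=7×5715424+9321312=49329280; T_14,8=8×1899612+5715424=20912320; T_14,9=9×359502+1899612=5135130; T_14,10=10×39325+359502=752752; T_14,11=11×2431+39325=66066; T_14,12=12×78+2431=3367; T_14,13=13×1+78=91; T_14,14=14×0+1=1
B_13 = ΣS(13,k) = 1+4095+261625+2532530+7508501+9321312+5715424+1899612+359502+39325+2431+78+1 = 27644437
B_14 = ΣS(14,k) = 1+8191+788970+10391745+40075035+63436373+49329280+20912320+5135130+752752+66066+3367+91+1 = 190899322

27644437, 190899322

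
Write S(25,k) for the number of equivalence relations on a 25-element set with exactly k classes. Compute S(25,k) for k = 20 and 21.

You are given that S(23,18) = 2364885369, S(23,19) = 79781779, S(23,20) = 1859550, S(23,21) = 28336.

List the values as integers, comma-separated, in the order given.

r24: T_24,19=19×79781779+2364885369=3880739170; T_24,20=20×1859550+79781779=116972779; T_24,21=21×28336+1859550=2454606
r25: T_25,20=20×116972779+3880739170=6220194750; T_25,21=21×2454606+116972779=168519505
Read S(25,20) = 6220194750, S(25,21) = 168519505.

6220194750, 168519505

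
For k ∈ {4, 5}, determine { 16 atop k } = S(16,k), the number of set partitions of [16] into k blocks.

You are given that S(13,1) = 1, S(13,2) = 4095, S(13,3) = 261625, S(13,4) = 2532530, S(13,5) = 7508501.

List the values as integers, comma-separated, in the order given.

row 14: T[14][2]=2·4095+1=8191  T[14][3]=3·261625+4095=788970  T[14][4]=4·2532530+261625=10391745  T[14][5]=5·7508501+2532530=40075035
row 15: T[15][3]=3·788970+8191=2375101  T[15][4]=4·10391745+788970=42355950  T[15][5]=5·40075035+10391745=210766920
row 16: T[16][4]=4·42355950+2375101=171798901  T[16][5]=5·210766920+42355950=1096190550
Read S(16,4) = 171798901, S(16,5) = 1096190550.

171798901, 1096190550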